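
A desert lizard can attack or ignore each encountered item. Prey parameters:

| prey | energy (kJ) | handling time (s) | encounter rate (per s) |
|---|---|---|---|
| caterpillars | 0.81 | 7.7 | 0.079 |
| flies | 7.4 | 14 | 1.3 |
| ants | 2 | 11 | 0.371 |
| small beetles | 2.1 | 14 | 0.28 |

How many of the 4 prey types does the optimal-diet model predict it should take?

E/h in descending order: flies 0.529, ants 0.182, small beetles 0.15, caterpillars 0.105 kJ/s. The optimal diet is the largest prefix of this list for which every included type satisfies E_i/h_i > R on the types above it.
Rate on top 1: 0.501. ants: 0.182 < 0.501 → exclude; stop.
Optimal diet: flies — 1 of 4 types.

1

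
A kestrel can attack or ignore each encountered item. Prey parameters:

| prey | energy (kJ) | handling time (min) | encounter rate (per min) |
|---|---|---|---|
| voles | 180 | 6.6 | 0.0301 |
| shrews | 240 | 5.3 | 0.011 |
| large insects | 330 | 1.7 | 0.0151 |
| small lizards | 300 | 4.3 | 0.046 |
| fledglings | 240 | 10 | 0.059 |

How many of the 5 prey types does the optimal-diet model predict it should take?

5

Profitabilities (E/h, kJ/min): large insects 194, small lizards 69.8, shrews 45.3, voles 27.3, fledglings 24. Add prey in this order while the next type's profitability exceeds the intake rate on those already taken.
Rate on top 1: 4.858. small lizards: 69.8 > 4.858 → include.
Rate on top 2: 15.35. shrews: 45.3 > 15.35 → include.
Rate on top 3: 16.71. voles: 27.3 > 16.71 → include.
Rate on top 4: 18.13. fledglings: 24 > 18.13 → include.
Optimal diet: large insects, small lizards, shrews, voles, fledglings — 5 of 5 types.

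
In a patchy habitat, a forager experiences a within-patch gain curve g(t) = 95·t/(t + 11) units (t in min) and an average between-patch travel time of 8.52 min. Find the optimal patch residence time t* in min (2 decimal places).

Optimal t* satisfies g'(t*) = g(t*)/(T + t*).
g'(t) = 95·11/(t + 11)². Setting 95·11/(t+11)² = 95t/[(t+11)(8.52+t)] gives 11(8.52+t) = t(t+11), so t² = 11×8.52 = 93.72.
t* = √93.72 = 9.681 min.

9.68 min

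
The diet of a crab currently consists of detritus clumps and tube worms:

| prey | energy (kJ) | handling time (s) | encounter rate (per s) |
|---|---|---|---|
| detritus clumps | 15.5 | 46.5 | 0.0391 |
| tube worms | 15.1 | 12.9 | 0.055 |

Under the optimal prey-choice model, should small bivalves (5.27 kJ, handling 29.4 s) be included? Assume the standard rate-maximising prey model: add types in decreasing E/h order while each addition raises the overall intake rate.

No

Current rate: (0.0391×15.5 + 0.055×15.1)/(1 + 0.0391×46.5 + 0.055×12.9) = 0.4072 kJ/s.
small bivalves: E/h = 5.27/29.4 = 0.1793 kJ/s.
Since 0.1793 < R, time spent handling small bivalves is better spent searching.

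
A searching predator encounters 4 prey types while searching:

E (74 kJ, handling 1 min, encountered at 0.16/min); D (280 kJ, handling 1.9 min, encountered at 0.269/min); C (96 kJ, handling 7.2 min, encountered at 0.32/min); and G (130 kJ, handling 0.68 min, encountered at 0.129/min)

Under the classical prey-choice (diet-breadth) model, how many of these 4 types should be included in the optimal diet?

3

Rank by E/h (kJ/min): G 191, D 147, E 74, C 13.3. Include each in turn until the next type's E/h falls below the running intake rate.
Rate on top 1: 15.42. D: 147 > 15.42 → include.
Rate on top 2: 57.6. E: 74 > 57.6 → include.
Rate on top 3: 59.09. C: 13.3 < 59.09 → exclude; stop.
Optimal diet: G, D, E — 3 of 4 types.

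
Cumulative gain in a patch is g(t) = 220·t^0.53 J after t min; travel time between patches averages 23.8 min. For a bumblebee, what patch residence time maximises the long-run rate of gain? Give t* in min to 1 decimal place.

26.8 min

By the marginal value theorem, leave when the instantaneous gain rate g'(t) equals the habitat-wide average g(t)/(T + t).
g'(t) = 0.53·220·t^-0.47. Setting 0.53·220·t^-0.47 = 220·t^0.53/(23.8+t) gives 0.53(23.8+t) = t, so 0.47·t = 0.53×23.8.
t* = 0.53×23.8/0.47 = 26.84 min.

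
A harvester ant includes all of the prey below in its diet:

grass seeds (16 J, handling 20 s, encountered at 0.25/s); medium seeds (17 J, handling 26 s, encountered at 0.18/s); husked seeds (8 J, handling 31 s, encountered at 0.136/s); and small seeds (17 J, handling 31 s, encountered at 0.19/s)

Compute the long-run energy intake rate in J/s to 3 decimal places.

Energy encountered per unit search time: 0.25×16 + 0.18×17 + 0.136×8 + 0.19×17 = 11.38 J/s.
Handling time per unit search time: 0.25×20 + 0.18×26 + 0.136×31 + 0.19×31 = 19.79.
Rate = 11.38/(1 + 19.79) = 0.5474 J/s.

0.547 J/s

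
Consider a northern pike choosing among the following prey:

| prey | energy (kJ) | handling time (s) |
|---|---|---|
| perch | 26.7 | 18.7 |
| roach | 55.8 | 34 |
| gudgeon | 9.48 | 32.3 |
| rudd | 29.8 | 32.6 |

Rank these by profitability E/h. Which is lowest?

gudgeon

In descending order of E/h:
roach: 55.8/34 = 1.64 kJ/s
perch: 26.7/18.7 = 1.43 kJ/s
rudd: 29.8/32.6 = 0.914 kJ/s
gudgeon: 9.48/32.3 = 0.293 kJ/s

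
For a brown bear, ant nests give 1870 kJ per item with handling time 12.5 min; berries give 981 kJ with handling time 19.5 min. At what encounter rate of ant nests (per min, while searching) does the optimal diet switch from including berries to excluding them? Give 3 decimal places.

0.041 per min

The zero-one rule: include berries iff E₂/h₂ > λE₁/(1+λh₁). Equality gives the switch point.
λE₁h₂ = E₂ + λE₂h₁ ⇒ λ = E₂/(E₁h₂ − E₂h₁) = 981/(3.646e+04 − 1.226e+04) = 0.04053 per min.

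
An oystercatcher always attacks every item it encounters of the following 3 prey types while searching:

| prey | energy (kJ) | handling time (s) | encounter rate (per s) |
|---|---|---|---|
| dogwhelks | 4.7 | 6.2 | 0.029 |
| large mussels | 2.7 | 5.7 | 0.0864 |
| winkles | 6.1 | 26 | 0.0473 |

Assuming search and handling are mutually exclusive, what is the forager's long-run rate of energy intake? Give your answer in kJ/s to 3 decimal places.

0.227 kJ/s

Energy encountered per unit search time: 0.029×4.7 + 0.0864×2.7 + 0.0473×6.1 = 0.6581 kJ/s.
Handling time per unit search time: 0.029×6.2 + 0.0864×5.7 + 0.0473×26 = 1.902.
Rate = 0.6581/(1 + 1.902) = 0.2268 kJ/s.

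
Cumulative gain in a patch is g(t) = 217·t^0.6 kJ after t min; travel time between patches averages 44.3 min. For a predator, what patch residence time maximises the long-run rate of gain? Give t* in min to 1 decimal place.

66.4 min

Maximise g(t)/(T+t): set derivative to zero → g'(t)(T+t) = g(t).
g'(t) = 0.6·217·t^-0.4. Setting 0.6·217·t^-0.4 = 217·t^0.6/(44.3+t) gives 0.6(44.3+t) = t, so 0.40·t = 0.6×44.3.
t* = 0.6×44.3/0.40 = 66.45 min.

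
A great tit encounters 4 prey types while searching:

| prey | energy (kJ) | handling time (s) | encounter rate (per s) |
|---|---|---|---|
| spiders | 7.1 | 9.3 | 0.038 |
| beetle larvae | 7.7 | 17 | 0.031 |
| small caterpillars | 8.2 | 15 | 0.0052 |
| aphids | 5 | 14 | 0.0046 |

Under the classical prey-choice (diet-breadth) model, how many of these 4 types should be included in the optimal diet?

Profitabilities (E/h, kJ/s): spiders 0.763, small caterpillars 0.547, beetle larvae 0.453, aphids 0.357. Add prey in this order while the next type's profitability exceeds the intake rate on those already taken.
Rate on top 1: 0.1993. small caterpillars: 0.547 > 0.1993 → include.
Rate on top 2: 0.2183. beetle larvae: 0.453 > 0.2183 → include.
Rate on top 3: 0.2814. aphids: 0.357 > 0.2814 → include.
Optimal diet: spiders, small caterpillars, beetle larvae, aphids — 4 of 4 types.

4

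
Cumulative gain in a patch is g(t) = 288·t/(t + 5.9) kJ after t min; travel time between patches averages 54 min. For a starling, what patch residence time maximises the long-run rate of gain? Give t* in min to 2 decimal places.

By the marginal value theorem, leave when the instantaneous gain rate g'(t) equals the habitat-wide average g(t)/(T + t).
g'(t) = 288·5.9/(t + 5.9)². Setting 288·5.9/(t+5.9)² = 288t/[(t+5.9)(54+t)] gives 5.9(54+t) = t(t+5.9), so t² = 5.9×54 = 318.6.
t* = √318.6 = 17.85 min.

17.85 min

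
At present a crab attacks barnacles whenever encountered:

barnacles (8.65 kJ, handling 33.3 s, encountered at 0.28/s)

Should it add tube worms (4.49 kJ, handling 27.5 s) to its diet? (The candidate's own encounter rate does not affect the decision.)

No

Current rate: (0.28×8.65)/(1 + 0.28×33.3) = 0.2346 kJ/s.
Profitability of tube worms: 4.49/27.5 = 0.1633 kJ/s.
Since 0.1633 < R, time spent handling tube worms is better spent searching.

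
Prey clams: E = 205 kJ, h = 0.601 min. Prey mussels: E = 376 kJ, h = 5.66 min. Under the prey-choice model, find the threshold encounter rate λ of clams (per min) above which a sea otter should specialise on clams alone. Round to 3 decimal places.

At the threshold, the rate on clams alone equals the profitability of mussels: λ·205/(1 + λ·0.601) = 376/5.66 = 66.43.
Rearranging, λ(205 − 66.43×0.601) = 66.43, so λ = 66.43/165.1 = 0.4024 per min.

0.402 per min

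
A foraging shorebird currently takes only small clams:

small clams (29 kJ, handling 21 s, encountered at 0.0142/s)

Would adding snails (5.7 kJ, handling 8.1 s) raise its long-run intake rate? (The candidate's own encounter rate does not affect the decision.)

Intake rate on the current diet: R = (0.0142×29) / (1 + 0.0142×21) = 0.4118/1.298 = 0.3172 kJ/s.
snails: E/h = 5.7/8.1 = 0.7037 kJ/s.
0.7037 > 0.3172, so adding snails raises the average — include it.

Yes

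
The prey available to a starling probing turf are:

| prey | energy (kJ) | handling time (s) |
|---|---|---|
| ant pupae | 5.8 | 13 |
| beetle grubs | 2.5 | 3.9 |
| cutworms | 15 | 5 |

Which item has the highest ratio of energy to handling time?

Profitability E/h (kJ/s): ant pupae = 5.8/13 = 0.446, beetle grubs = 2.5/3.9 = 0.641, cutworms = 15/5 = 3.
Ranked: cutworms > beetle grubs > ant pupae.

cutworms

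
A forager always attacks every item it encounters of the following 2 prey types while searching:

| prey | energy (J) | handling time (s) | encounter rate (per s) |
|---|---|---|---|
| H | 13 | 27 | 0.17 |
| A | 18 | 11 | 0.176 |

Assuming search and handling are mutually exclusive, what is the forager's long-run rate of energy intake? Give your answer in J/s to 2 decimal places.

0.71 J/s

R = (0.17×13 + 0.176×18) / (1 + 0.17×27 + 0.176×11) = 5.378/7.526 = 0.7146 J/s.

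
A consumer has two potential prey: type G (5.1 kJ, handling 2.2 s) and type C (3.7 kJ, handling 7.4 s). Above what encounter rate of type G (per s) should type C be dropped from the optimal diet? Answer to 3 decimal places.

0.125 per s

Drop type C once their profitability E₂/h₂ falls below the rate achievable on type G alone: E₂/h₂ = λE₁/(1 + λh₁).
Solve for λ: λE₁h₂ = E₂(1 + λh₁) → λ(E₁h₂ − E₂h₁) = E₂ → λ = E₂/(E₁h₂ − E₂h₁).
λ = 3.7/(5.1×7.4 − 3.7×2.2) = 3.7/29.6 = 0.125 per s.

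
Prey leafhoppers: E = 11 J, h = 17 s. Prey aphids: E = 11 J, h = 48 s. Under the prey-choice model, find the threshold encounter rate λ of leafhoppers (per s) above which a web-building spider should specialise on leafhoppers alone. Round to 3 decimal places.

0.032 per s

At the threshold, the rate on leafhoppers alone equals the profitability of aphids: λ·11/(1 + λ·17) = 11/48 = 0.2292.
Rearranging, λ(11 − 0.2292×17) = 0.2292, so λ = 0.2292/7.104 = 0.03226 per s.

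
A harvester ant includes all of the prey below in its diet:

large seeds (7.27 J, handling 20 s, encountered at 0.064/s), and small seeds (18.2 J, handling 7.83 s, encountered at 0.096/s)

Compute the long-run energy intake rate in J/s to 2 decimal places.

R = (0.064×7.27 + 0.096×18.2) / (1 + 0.064×20 + 0.096×7.83) = 2.212/3.032 = 0.7298 J/s.

0.73 J/s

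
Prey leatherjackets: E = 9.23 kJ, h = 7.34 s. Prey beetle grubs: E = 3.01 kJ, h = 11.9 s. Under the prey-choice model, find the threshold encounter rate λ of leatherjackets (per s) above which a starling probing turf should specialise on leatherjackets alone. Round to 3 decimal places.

0.034 per s

The zero-one rule: include beetle grubs iff E₂/h₂ > λE₁/(1+λh₁). Equality gives the switch point.
λE₁h₂ = E₂ + λE₂h₁ ⇒ λ = E₂/(E₁h₂ − E₂h₁) = 3.01/(109.8 − 22.09) = 0.0343 per s.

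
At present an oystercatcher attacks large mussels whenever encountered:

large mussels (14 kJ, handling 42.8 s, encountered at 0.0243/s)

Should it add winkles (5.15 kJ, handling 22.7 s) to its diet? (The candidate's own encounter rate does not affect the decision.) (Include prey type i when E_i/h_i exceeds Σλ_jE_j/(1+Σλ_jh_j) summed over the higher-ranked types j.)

Yes

Current rate: (0.0243×14)/(1 + 0.0243×42.8) = 0.1668 kJ/s.
Profitability of winkles: 5.15/22.7 = 0.2269 kJ/s.
Since 0.2269 > R, including winkles increases the long-run rate.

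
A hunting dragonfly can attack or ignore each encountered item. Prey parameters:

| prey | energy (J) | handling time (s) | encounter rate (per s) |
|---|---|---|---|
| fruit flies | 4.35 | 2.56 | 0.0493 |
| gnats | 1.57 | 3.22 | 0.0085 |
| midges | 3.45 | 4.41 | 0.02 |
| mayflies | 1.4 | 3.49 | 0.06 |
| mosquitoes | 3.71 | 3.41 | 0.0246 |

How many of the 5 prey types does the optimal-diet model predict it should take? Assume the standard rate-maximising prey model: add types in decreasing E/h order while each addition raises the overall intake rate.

Rank by E/h (J/s): fruit flies 1.7, mosquitoes 1.09, midges 0.782, gnats 0.488, mayflies 0.401. Include each in turn until the next type's E/h falls below the running intake rate.
Rate on top 1: 0.1904. mosquitoes: 1.09 > 0.1904 → include.
Rate on top 2: 0.2526. midges: 0.782 > 0.2526 → include.
Rate on top 3: 0.2886. gnats: 0.488 > 0.2886 → include.
Rate on top 4: 0.2927. mayflies: 0.401 > 0.2927 → include.
Optimal diet: fruit flies, mosquitoes, midges, gnats, mayflies — 5 of 5 types.

5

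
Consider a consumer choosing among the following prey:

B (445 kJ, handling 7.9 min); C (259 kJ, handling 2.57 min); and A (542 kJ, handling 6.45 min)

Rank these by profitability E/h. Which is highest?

In descending order of E/h:
C: 259/2.57 = 101 kJ/min
A: 542/6.45 = 84 kJ/min
B: 445/7.9 = 56.3 kJ/min

C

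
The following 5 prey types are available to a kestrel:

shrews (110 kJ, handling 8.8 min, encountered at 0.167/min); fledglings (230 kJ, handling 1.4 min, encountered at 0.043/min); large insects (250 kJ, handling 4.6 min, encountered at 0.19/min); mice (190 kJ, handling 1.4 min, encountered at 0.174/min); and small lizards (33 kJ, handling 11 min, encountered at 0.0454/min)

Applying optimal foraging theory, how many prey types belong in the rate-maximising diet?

Rank by E/h (kJ/min): fledglings 164, mice 136, large insects 54.3, shrews 12.5, small lizards 3. Include each in turn until the next type's E/h falls below the running intake rate.
Rate on top 1: 9.328. mice: 136 > 9.328 → include.
Rate on top 2: 32.94. large insects: 54.3 > 32.94 → include.
Rate on top 3: 41.53. shrews: 12.5 < 41.53 → exclude; stop.
Optimal diet: fledglings, mice, large insects — 3 of 5 types.

3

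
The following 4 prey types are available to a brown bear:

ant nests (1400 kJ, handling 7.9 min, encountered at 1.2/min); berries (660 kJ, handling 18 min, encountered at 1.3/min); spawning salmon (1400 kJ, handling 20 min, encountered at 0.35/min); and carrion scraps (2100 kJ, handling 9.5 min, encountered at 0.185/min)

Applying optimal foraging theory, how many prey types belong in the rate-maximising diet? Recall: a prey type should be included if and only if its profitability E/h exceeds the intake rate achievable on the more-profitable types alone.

Rank by E/h (kJ/min): carrion scraps 221, ant nests 177, spawning salmon 70, berries 36.7. Include each in turn until the next type's E/h falls below the running intake rate.
Rate on top 1: 140.9. ant nests: 177 > 140.9 → include.
Rate on top 2: 169. spawning salmon: 70 < 169 → exclude; stop.
Optimal diet: carrion scraps, ant nests — 2 of 4 types.

2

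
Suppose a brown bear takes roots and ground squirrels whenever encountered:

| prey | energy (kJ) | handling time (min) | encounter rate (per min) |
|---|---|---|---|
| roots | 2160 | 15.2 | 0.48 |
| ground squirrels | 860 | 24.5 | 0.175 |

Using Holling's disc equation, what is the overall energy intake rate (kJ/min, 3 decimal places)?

R = (0.48×2160 + 0.175×860) / (1 + 0.48×15.2 + 0.175×24.5) = 1187/12.58 = 94.35 kJ/min.

94.354 kJ/min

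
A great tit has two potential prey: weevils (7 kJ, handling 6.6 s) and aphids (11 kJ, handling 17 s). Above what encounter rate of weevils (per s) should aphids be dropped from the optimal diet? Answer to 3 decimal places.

The zero-one rule: include aphids iff E₂/h₂ > λE₁/(1+λh₁). Equality gives the switch point.
λE₁h₂ = E₂ + λE₂h₁ ⇒ λ = E₂/(E₁h₂ − E₂h₁) = 11/(119 − 72.6) = 0.2371 per s.

0.237 per s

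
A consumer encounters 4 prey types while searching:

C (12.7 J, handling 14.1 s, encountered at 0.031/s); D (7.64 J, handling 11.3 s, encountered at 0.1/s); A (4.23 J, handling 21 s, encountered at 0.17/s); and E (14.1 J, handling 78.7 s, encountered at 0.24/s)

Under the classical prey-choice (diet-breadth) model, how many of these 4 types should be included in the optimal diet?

Profitabilities (E/h, J/s): C 0.901, D 0.676, A 0.201, E 0.179. Add prey in this order while the next type's profitability exceeds the intake rate on those already taken.
Rate on top 1: 0.274. D: 0.676 > 0.274 → include.
Rate on top 2: 0.451. A: 0.201 < 0.451 → exclude; stop.
Optimal diet: C, D — 2 of 4 types.

2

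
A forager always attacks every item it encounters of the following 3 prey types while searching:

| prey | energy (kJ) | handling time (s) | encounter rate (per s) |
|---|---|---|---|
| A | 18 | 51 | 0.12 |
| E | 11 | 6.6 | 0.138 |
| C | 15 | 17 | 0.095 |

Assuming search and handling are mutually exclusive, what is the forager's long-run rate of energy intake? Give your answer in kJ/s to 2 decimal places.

0.53 kJ/s

R = Σλ_iE_i / (1 + Σλ_ih_i)
Numerator: 0.12×18 + 0.138×11 + 0.095×15 = 5.103
Denominator: 1 + 0.12×51 + 0.138×6.6 + 0.095×17 = 9.646
R = 5.103/9.646 = 0.529 kJ/s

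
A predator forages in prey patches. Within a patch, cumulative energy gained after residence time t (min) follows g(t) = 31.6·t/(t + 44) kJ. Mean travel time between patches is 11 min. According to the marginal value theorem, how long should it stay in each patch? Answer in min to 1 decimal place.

Maximise g(t)/(T+t): set derivative to zero → g'(t)(T+t) = g(t).
g'(t) = 31.6·44/(t + 44)². Setting 31.6·44/(t+44)² = 31.6t/[(t+44)(11+t)] gives 44(11+t) = t(t+44), so t² = 44×11 = 484.
t* = √484 = 22 min.

22.0 min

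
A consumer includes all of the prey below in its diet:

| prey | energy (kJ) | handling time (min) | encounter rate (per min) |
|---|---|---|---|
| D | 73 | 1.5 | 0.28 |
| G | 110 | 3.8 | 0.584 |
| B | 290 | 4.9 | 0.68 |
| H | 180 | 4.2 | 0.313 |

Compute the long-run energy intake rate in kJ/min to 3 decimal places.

40.819 kJ/min

Energy encountered per unit search time: 0.28×73 + 0.584×110 + 0.68×290 + 0.313×180 = 338.2 kJ/min.
Handling time per unit search time: 0.28×1.5 + 0.584×3.8 + 0.68×4.9 + 0.313×4.2 = 7.286.
Rate = 338.2/(1 + 7.286) = 40.82 kJ/min.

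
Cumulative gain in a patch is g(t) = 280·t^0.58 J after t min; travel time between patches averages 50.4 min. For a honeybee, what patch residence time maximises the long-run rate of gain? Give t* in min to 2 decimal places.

Optimal t* satisfies g'(t*) = g(t*)/(T + t*).
g'(t) = 0.58·280·t^-0.42. Setting 0.58·280·t^-0.42 = 280·t^0.58/(50.4+t) gives 0.58(50.4+t) = t, so 0.42·t = 0.58×50.4.
t* = 0.58×50.4/0.42 = 69.6 min.

69.60 min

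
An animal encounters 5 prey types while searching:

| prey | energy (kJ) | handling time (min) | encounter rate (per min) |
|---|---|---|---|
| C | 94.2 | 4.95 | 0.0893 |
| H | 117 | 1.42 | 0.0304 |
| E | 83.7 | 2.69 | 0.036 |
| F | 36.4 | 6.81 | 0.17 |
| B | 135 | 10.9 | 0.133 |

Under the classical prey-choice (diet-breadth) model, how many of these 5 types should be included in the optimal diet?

4

Profitabilities (E/h, kJ/min): H 82.4, E 31.1, C 19, B 12.4, F 5.35. Add prey in this order while the next type's profitability exceeds the intake rate on those already taken.
Rate on top 1: 3.41. E: 31.1 > 3.41 → include.
Rate on top 2: 5.763. C: 19 > 5.763 → include.
Rate on top 3: 9.47. B: 12.4 > 9.47 → include.
Rate on top 4: 10.86. F: 5.35 < 10.86 → exclude; stop.
Optimal diet: H, E, C, B — 4 of 5 types.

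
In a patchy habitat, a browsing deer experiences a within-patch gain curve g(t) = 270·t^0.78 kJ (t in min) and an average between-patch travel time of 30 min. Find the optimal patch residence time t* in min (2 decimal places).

106.36 min

By the marginal value theorem, leave when the instantaneous gain rate g'(t) equals the habitat-wide average g(t)/(T + t).
g'(t) = 0.78·270·t^-0.22. Setting 0.78·270·t^-0.22 = 270·t^0.78/(30+t) gives 0.78(30+t) = t, so 0.22·t = 0.78×30.
t* = 0.78×30/0.22 = 106.4 min.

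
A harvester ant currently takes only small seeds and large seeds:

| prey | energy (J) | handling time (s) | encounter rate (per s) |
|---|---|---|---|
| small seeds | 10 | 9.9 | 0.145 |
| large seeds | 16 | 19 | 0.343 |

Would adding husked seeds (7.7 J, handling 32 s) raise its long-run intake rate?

No

On small seeds and large seeds alone, R = ΣλE/(1+Σλh) = 6.938/8.953 = 0.775 J/s.
husked seeds: E/h = 7.7/32 = 0.2406 J/s.
0.2406 < 0.775, so adding husked seeds would lower the average — exclude it.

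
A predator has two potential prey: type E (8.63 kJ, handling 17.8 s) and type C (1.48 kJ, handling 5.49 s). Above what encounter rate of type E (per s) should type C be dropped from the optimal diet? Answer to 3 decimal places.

0.070 per s

At the threshold, the rate on type E alone equals the profitability of type C: λ·8.63/(1 + λ·17.8) = 1.48/5.49 = 0.2696.
Rearranging, λ(8.63 − 0.2696×17.8) = 0.2696, so λ = 0.2696/3.831 = 0.07036 per s.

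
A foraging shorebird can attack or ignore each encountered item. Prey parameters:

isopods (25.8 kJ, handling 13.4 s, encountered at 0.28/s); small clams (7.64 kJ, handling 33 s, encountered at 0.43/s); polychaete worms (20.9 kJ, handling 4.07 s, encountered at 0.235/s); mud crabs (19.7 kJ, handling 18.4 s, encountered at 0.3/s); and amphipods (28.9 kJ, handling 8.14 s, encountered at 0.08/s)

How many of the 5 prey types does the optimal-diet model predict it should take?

Rank by E/h (kJ/s): polychaete worms 5.14, amphipods 3.55, isopods 1.93, mud crabs 1.07, small clams 0.232. Include each in turn until the next type's E/h falls below the running intake rate.
Rate on top 1: 2.51. amphipods: 3.55 > 2.51 → include.
Rate on top 2: 2.77. isopods: 1.93 < 2.77 → exclude; stop.
Optimal diet: polychaete worms, amphipods — 2 of 5 types.

2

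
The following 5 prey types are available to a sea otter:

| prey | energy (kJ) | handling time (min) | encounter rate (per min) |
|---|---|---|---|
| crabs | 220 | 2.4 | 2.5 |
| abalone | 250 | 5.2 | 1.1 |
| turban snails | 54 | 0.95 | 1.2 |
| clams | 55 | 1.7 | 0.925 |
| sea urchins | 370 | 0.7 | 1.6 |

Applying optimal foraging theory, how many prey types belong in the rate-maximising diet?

1

Rank by E/h (kJ/min): sea urchins 529, crabs 91.7, turban snails 56.8, abalone 48.1, clams 32.4. Include each in turn until the next type's E/h falls below the running intake rate.
Rate on top 1: 279.2. crabs: 91.7 < 279.2 → exclude; stop.
Optimal diet: sea urchins — 1 of 5 types.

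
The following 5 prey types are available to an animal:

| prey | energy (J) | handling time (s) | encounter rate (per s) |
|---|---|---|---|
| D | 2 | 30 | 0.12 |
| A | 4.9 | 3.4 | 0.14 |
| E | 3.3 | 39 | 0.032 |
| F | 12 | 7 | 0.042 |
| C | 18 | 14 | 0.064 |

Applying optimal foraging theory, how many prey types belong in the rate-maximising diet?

3

E/h in descending order: F 1.71, A 1.44, C 1.29, E 0.0846, D 0.0667 J/s. The optimal diet is the largest prefix of this list for which every included type satisfies E_i/h_i > R on the types above it.
Rate on top 1: 0.3895. A: 1.44 > 0.3895 → include.
Rate on top 2: 0.6723. C: 1.29 > 0.6723 → include.
Rate on top 3: 0.8785. E: 0.0846 < 0.8785 → exclude; stop.
Optimal diet: F, A, C — 3 of 5 types.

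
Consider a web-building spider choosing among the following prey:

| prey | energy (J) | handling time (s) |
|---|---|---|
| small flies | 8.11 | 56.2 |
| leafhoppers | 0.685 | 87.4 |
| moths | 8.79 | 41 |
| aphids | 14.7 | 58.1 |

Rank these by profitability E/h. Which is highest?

In descending order of E/h:
aphids: 14.7/58.1 = 0.253 J/s
moths: 8.79/41 = 0.214 J/s
small flies: 8.11/56.2 = 0.144 J/s
leafhoppers: 0.685/87.4 = 0.00784 J/s

aphids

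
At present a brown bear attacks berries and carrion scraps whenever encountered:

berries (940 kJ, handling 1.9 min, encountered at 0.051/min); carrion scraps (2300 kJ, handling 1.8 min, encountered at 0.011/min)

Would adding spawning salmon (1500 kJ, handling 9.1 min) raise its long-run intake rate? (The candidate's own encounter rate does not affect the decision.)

Yes

On berries and carrion scraps alone, R = ΣλE/(1+Σλh) = 73.24/1.117 = 65.59 kJ/min.
spawning salmon: E/h = 1500/9.1 = 164.8 kJ/min.
164.8 > 65.59, so adding spawning salmon raises the average — include it.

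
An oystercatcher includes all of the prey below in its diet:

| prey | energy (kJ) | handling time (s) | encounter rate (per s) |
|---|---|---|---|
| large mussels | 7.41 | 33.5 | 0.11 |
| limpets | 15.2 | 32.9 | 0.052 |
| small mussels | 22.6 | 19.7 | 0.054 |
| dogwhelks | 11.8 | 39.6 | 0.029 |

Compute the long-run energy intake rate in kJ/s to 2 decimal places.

0.37 kJ/s

R = (0.11×7.41 + 0.052×15.2 + 0.054×22.6 + 0.029×11.8) / (1 + 0.11×33.5 + 0.052×32.9 + 0.054×19.7 + 0.029×39.6) = 3.168/8.608 = 0.368 kJ/s.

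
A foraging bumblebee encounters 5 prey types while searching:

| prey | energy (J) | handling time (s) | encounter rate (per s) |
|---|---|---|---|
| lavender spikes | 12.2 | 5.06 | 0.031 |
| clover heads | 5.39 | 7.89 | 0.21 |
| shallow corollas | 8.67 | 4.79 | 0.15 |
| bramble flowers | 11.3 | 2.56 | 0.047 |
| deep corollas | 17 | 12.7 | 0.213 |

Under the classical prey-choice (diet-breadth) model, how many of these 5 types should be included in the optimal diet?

4

Rank by E/h (J/s): bramble flowers 4.41, lavender spikes 2.41, shallow corollas 1.81, deep corollas 1.34, clover heads 0.683. Include each in turn until the next type's E/h falls below the running intake rate.
Rate on top 1: 0.4741. lavender spikes: 2.41 > 0.4741 → include.
Rate on top 2: 0.712. shallow corollas: 1.81 > 0.712 → include.
Rate on top 3: 1.107. deep corollas: 1.34 > 1.107 → include.
Rate on top 4: 1.24. clover heads: 0.683 < 1.24 → exclude; stop.
Optimal diet: bramble flowers, lavender spikes, shallow corollas, deep corollas — 4 of 5 types.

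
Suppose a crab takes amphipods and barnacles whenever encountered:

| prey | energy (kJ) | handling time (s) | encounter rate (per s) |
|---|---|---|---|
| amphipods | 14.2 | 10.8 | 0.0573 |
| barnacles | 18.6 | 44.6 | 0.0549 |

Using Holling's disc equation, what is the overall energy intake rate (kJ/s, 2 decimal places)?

Energy encountered per unit search time: 0.0573×14.2 + 0.0549×18.6 = 1.835 kJ/s.
Handling time per unit search time: 0.0573×10.8 + 0.0549×44.6 = 3.067.
Rate = 1.835/(1 + 3.067) = 0.4511 kJ/s.

0.45 kJ/s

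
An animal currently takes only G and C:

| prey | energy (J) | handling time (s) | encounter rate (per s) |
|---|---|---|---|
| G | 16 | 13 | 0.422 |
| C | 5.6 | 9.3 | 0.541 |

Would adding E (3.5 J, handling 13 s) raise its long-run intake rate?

No

On G and C alone, R = ΣλE/(1+Σλh) = 9.782/11.52 = 0.8493 J/s.
Profitability of E: 3.5/13 = 0.2692 J/s.
Since 0.2692 < R, time spent handling E is better spent searching.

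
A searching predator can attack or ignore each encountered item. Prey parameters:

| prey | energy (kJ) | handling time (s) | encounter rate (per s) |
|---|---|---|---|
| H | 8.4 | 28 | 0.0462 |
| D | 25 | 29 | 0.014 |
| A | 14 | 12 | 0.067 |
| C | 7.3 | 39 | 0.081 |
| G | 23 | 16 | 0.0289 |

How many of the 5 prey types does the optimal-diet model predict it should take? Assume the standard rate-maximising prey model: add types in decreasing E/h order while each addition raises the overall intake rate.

3

Profitabilities (E/h, kJ/s): G 1.44, A 1.17, D 0.862, H 0.3, C 0.187. Add prey in this order while the next type's profitability exceeds the intake rate on those already taken.
Rate on top 1: 0.4545. A: 1.17 > 0.4545 → include.
Rate on top 2: 0.7072. D: 0.862 > 0.7072 → include.
Rate on top 3: 0.7307. H: 0.3 < 0.7307 → exclude; stop.
Optimal diet: G, A, D — 3 of 5 types.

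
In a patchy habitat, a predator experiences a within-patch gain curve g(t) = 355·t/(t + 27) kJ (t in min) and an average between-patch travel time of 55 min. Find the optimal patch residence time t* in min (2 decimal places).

Maximise g(t)/(T+t): set derivative to zero → g'(t)(T+t) = g(t).
g'(t) = 355·27/(t + 27)². Setting 355·27/(t+27)² = 355t/[(t+27)(55+t)] gives 27(55+t) = t(t+27), so t² = 27×55 = 1485.
t* = √1485 = 38.54 min.

38.54 min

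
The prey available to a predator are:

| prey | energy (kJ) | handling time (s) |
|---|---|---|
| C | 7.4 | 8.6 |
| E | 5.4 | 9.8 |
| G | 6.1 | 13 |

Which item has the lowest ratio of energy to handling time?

G

In descending order of E/h:
C: 7.4/8.6 = 0.86 kJ/s
E: 5.4/9.8 = 0.551 kJ/s
G: 6.1/13 = 0.469 kJ/s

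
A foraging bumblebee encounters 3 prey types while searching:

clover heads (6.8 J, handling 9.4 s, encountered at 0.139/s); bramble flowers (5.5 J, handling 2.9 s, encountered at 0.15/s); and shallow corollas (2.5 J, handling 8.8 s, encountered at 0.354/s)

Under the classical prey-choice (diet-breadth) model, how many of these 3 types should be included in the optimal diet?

Rank by E/h (J/s): bramble flowers 1.9, clover heads 0.723, shallow corollas 0.284. Include each in turn until the next type's E/h falls below the running intake rate.
Rate on top 1: 0.5749. clover heads: 0.723 > 0.5749 → include.
Rate on top 2: 0.6457. shallow corollas: 0.284 < 0.6457 → exclude; stop.
Optimal diet: bramble flowers, clover heads — 2 of 3 types.

2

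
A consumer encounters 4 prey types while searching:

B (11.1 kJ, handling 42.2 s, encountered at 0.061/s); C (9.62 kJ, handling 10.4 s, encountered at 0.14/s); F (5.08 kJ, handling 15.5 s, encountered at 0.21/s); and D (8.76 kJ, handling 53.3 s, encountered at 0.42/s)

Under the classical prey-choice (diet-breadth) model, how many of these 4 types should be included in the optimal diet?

1

E/h in descending order: C 0.925, F 0.328, B 0.263, D 0.164 kJ/s. The optimal diet is the largest prefix of this list for which every included type satisfies E_i/h_i > R on the types above it.
Rate on top 1: 0.5484. F: 0.328 < 0.5484 → exclude; stop.
Optimal diet: C — 1 of 4 types.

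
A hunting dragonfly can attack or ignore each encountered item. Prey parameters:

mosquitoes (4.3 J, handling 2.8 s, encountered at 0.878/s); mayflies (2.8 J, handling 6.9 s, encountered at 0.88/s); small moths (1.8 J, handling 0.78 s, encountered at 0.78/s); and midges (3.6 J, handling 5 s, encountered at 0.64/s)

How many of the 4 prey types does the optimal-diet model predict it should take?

2

Rank by E/h (J/s): small moths 2.31, mosquitoes 1.54, midges 0.72, mayflies 0.406. Include each in turn until the next type's E/h falls below the running intake rate.
Rate on top 1: 0.8729. mosquitoes: 1.54 > 0.8729 → include.
Rate on top 2: 1.274. midges: 0.72 < 1.274 → exclude; stop.
Optimal diet: small moths, mosquitoes — 2 of 4 types.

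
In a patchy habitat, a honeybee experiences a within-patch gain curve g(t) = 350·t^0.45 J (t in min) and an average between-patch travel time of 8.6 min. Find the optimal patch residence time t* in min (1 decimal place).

By the marginal value theorem, leave when the instantaneous gain rate g'(t) equals the habitat-wide average g(t)/(T + t).
g'(t) = 0.45·350·t^-0.55. Setting 0.45·350·t^-0.55 = 350·t^0.45/(8.6+t) gives 0.45(8.6+t) = t, so 0.55·t = 0.45×8.6.
t* = 0.45×8.6/0.55 = 7.036 min.

7.0 min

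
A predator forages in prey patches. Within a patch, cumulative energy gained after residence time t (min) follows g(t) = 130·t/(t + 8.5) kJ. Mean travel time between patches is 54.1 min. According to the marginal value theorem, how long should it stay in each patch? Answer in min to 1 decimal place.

21.4 min

Optimal t* satisfies g'(t*) = g(t*)/(T + t*).
g'(t) = 130·8.5/(t + 8.5)². Setting 130·8.5/(t+8.5)² = 130t/[(t+8.5)(54.1+t)] gives 8.5(54.1+t) = t(t+8.5), so t² = 8.5×54.1 = 459.9.
t* = √459.9 = 21.44 min.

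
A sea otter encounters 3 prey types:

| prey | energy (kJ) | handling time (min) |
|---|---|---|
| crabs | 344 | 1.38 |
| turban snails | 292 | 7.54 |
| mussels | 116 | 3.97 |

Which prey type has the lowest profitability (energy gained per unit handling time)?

Profitability E/h (kJ/min): crabs = 344/1.38 = 249, turban snails = 292/7.54 = 38.7, mussels = 116/3.97 = 29.2.
Ranked: crabs > turban snails > mussels.

mussels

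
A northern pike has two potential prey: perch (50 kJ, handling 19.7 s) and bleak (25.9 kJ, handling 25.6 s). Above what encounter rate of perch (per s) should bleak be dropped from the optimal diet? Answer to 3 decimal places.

The zero-one rule: include bleak iff E₂/h₂ > λE₁/(1+λh₁). Equality gives the switch point.
λE₁h₂ = E₂ + λE₂h₁ ⇒ λ = E₂/(E₁h₂ − E₂h₁) = 25.9/(1280 − 510.2) = 0.03365 per s.

0.034 per s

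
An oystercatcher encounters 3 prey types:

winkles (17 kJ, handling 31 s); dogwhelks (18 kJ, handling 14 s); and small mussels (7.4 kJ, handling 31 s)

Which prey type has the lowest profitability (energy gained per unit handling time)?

small mussels

Profitability E/h (kJ/s): winkles = 17/31 = 0.548, dogwhelks = 18/14 = 1.29, small mussels = 7.4/31 = 0.239.
Ranked: dogwhelks > winkles > small mussels.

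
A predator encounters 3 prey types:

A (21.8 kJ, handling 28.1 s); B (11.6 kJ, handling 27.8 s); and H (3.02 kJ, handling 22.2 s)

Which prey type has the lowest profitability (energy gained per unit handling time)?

H

Profitability E/h (kJ/s): A = 21.8/28.1 = 0.776, B = 11.6/27.8 = 0.417, H = 3.02/22.2 = 0.136.
Ranked: A > B > H.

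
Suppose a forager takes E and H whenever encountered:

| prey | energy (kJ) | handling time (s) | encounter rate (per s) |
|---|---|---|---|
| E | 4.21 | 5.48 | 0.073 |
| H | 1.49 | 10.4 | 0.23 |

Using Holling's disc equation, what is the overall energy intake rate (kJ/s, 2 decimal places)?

0.17 kJ/s

Energy encountered per unit search time: 0.073×4.21 + 0.23×1.49 = 0.65 kJ/s.
Handling time per unit search time: 0.073×5.48 + 0.23×10.4 = 2.792.
Rate = 0.65/(1 + 2.792) = 0.1714 kJ/s.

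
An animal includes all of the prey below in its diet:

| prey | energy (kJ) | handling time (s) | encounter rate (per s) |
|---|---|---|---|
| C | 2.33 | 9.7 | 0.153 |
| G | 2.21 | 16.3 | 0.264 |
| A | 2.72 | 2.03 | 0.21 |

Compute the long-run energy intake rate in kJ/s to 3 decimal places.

0.209 kJ/s

R = (0.153×2.33 + 0.264×2.21 + 0.21×2.72) / (1 + 0.153×9.7 + 0.264×16.3 + 0.21×2.03) = 1.511/7.214 = 0.2095 kJ/s.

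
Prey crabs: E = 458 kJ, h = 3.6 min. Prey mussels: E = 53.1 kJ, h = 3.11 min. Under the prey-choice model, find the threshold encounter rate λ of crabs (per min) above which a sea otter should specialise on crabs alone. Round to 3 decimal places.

0.043 per min

Drop mussels once their profitability E₂/h₂ falls below the rate achievable on crabs alone: E₂/h₂ = λE₁/(1 + λh₁).
Solve for λ: λE₁h₂ = E₂(1 + λh₁) → λ(E₁h₂ − E₂h₁) = E₂ → λ = E₂/(E₁h₂ − E₂h₁).
λ = 53.1/(458×3.11 − 53.1×3.6) = 53.1/1233 = 0.04306 per min.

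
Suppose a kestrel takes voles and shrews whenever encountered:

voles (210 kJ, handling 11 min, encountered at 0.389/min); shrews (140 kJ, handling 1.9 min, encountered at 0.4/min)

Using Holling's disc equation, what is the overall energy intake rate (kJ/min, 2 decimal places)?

22.80 kJ/min

Energy encountered per unit search time: 0.389×210 + 0.4×140 = 137.7 kJ/min.
Handling time per unit search time: 0.389×11 + 0.4×1.9 = 5.039.
Rate = 137.7/(1 + 5.039) = 22.8 kJ/min.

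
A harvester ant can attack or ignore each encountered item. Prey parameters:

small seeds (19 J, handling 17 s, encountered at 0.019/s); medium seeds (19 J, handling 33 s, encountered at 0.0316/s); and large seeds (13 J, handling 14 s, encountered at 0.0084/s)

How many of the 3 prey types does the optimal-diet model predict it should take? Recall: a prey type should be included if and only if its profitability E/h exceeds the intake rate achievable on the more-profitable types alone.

3

Profitabilities (E/h, J/s): small seeds 1.12, large seeds 0.929, medium seeds 0.576. Add prey in this order while the next type's profitability exceeds the intake rate on those already taken.
Rate on top 1: 0.2729. large seeds: 0.929 > 0.2729 → include.
Rate on top 2: 0.3264. medium seeds: 0.576 > 0.3264 → include.
Optimal diet: small seeds, large seeds, medium seeds — 3 of 3 types.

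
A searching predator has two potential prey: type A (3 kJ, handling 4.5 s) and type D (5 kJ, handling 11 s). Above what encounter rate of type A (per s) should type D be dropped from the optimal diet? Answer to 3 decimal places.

At the threshold, the rate on type A alone equals the profitability of type D: λ·3/(1 + λ·4.5) = 5/11 = 0.4545.
Rearranging, λ(3 − 0.4545×4.5) = 0.4545, so λ = 0.4545/0.9545 = 0.4762 per s.

0.476 per s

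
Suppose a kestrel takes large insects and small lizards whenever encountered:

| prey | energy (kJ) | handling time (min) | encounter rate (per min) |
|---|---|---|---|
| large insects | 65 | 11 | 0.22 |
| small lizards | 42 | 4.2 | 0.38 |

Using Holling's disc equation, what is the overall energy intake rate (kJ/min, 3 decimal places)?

6.033 kJ/min

R = Σλ_iE_i / (1 + Σλ_ih_i)
Numerator: 0.22×65 + 0.38×42 = 30.26
Denominator: 1 + 0.22×11 + 0.38×4.2 = 5.016
R = 30.26/5.016 = 6.033 kJ/min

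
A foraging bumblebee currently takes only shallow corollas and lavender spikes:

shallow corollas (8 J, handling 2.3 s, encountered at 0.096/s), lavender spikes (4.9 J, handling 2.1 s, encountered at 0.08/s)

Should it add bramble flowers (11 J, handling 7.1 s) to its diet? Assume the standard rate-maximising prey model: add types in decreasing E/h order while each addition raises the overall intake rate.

Yes

On shallow corollas and lavender spikes alone, R = ΣλE/(1+Σλh) = 1.16/1.389 = 0.8353 J/s.
Profitability of bramble flowers: 11/7.1 = 1.549 J/s.
Since 1.549 > R, including bramble flowers increases the long-run rate.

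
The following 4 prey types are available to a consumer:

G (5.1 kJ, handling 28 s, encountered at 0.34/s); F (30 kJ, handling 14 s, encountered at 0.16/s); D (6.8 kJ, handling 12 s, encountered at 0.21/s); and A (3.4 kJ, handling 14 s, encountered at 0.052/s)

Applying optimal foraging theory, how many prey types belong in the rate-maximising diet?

1

Profitabilities (E/h, kJ/s): F 2.14, D 0.567, A 0.243, G 0.182. Add prey in this order while the next type's profitability exceeds the intake rate on those already taken.
Rate on top 1: 1.481. D: 0.567 < 1.481 → exclude; stop.
Optimal diet: F — 1 of 4 types.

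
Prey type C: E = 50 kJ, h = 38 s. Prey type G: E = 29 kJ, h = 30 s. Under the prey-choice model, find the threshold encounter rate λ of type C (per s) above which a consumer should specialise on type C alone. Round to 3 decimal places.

0.073 per s

At the threshold, the rate on type C alone equals the profitability of type G: λ·50/(1 + λ·38) = 29/30 = 0.9667.
Rearranging, λ(50 − 0.9667×38) = 0.9667, so λ = 0.9667/13.27 = 0.07286 per s.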